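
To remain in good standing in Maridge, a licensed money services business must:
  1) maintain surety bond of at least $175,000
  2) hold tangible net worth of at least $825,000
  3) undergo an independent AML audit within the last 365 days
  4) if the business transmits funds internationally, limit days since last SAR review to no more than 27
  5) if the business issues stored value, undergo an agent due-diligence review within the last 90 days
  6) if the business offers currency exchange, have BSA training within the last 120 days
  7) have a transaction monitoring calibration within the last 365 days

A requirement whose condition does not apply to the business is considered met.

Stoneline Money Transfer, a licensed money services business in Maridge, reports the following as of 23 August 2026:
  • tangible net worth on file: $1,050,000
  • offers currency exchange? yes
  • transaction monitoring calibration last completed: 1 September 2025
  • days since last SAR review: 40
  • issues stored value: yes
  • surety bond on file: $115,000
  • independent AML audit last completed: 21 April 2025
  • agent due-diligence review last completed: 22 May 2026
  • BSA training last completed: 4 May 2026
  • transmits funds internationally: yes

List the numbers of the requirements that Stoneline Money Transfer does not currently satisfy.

1, 3, 4, 5

1. surety bond $115,000 < $175,000 → not met
2. tangible net worth $1,050,000 ≥ $825,000 → met
3. independent AML audit 489 days ago vs limit 365 → not met
4. condition 'transmits funds internationally' holds; days since last SAR review 40 > 27 → not met
5. condition 'issues stored value' holds; agent due-diligence review 93 days ago vs limit 90 → not met
6. condition 'offers currency exchange' holds; BSA training 111 days ago vs limit 120 → met
7. transaction monitoring calibration 356 days ago vs limit 365 → met
Not met: 1, 3, 4, 5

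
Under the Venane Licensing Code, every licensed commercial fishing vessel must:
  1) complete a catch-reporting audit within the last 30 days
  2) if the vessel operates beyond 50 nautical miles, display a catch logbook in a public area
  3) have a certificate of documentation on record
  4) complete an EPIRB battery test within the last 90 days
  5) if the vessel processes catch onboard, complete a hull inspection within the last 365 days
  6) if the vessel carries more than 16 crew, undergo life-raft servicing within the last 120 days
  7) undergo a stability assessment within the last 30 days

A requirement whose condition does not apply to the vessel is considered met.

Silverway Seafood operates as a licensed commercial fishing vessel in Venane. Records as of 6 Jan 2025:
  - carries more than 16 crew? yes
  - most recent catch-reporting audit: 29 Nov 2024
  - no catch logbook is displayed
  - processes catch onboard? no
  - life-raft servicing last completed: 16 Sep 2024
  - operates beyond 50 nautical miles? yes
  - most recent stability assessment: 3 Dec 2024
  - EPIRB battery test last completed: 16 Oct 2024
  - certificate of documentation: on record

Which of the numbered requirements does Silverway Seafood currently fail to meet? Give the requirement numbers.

1, 2, 7

1. catch-reporting audit 38 days ago vs limit 30 → not met
2. condition 'operates beyond 50 nautical miles' holds; catch logbook absent → not met
3. certificate of documentation present → met
4. EPIRB battery test 82 days ago vs limit 90 → met
5. condition 'processes catch onboard' does not hold → requirement n/a → met
6. condition 'carries more than 16 crew' holds; life-raft servicing 112 days ago vs limit 120 → met
7. stability assessment 34 days ago vs limit 30 → not met
Not met: 1, 2, 7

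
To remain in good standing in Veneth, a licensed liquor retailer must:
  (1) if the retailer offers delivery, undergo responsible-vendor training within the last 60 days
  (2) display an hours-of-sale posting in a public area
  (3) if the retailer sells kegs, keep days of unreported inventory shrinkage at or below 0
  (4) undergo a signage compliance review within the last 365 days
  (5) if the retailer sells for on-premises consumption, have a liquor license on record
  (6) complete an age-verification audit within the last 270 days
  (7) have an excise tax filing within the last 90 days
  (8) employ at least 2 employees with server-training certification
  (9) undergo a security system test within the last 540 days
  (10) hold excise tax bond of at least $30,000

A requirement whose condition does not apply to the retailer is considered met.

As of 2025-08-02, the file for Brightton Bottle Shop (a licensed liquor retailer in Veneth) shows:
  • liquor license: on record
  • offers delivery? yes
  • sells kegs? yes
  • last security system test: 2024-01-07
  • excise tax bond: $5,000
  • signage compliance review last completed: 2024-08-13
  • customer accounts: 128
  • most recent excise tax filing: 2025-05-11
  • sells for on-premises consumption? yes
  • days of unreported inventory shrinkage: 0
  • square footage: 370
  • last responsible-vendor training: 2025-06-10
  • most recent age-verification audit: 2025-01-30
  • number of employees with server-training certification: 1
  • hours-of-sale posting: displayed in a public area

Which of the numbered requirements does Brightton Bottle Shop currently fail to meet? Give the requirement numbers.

1. condition 'offers delivery' holds; responsible-vendor training 53 days ago vs limit 60 → met
2. hours-of-sale posting present → met
3. condition 'sells kegs' holds; days of unreported inventory shrinkage 0 ≤ 0 → met
4. signage compliance review 354 days ago vs limit 365 → met
5. condition 'sells for on-premises consumption' holds; liquor license present → met
6. age-verification audit 184 days ago vs limit 270 → met
7. excise tax filing 83 days ago vs limit 90 → met
8. employees with server-training certification 1 < 2 → not met
9. security system test 573 days ago vs limit 540 → not met
10. excise tax bond $5,000 < $30,000 → not met
Not met: 8, 9, 10

8, 9, 10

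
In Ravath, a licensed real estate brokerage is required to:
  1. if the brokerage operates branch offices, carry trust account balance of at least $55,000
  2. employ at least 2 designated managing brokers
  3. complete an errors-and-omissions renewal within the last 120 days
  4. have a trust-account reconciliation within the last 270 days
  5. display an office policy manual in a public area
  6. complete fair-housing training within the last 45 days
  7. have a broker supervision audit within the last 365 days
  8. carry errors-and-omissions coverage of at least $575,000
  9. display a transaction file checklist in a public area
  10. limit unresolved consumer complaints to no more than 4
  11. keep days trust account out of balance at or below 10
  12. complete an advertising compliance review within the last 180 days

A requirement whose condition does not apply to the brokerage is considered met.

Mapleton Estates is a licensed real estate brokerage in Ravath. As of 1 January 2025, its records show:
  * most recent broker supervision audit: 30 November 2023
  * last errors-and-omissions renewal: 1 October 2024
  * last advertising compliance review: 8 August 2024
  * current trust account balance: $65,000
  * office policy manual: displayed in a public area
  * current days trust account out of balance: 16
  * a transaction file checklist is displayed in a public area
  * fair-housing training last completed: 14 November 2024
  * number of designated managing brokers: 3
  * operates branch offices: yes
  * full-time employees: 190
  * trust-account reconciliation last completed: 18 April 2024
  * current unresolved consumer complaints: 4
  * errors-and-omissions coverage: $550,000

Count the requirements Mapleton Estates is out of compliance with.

4

1. condition 'operates branch offices' holds; trust account balance $65,000 ≥ $55,000 → met
2. designated managing brokers 3 ≥ 2 → met
3. errors-and-omissions renewal 92 days ago vs limit 120 → met
4. trust-account reconciliation 258 days ago vs limit 270 → met
5. office policy manual present → met
6. fair-housing training 48 days ago vs limit 45 → not met
7. broker supervision audit 398 days ago vs limit 365 → not met
8. errors-and-omissions coverage $550,000 < $575,000 → not met
9. transaction file checklist present → met
10. unresolved consumer complaints 4 ≤ 4 → met
11. days trust account out of balance 16 > 10 → not met
12. advertising compliance review 146 days ago vs limit 180 → met
Not met: 4 of 12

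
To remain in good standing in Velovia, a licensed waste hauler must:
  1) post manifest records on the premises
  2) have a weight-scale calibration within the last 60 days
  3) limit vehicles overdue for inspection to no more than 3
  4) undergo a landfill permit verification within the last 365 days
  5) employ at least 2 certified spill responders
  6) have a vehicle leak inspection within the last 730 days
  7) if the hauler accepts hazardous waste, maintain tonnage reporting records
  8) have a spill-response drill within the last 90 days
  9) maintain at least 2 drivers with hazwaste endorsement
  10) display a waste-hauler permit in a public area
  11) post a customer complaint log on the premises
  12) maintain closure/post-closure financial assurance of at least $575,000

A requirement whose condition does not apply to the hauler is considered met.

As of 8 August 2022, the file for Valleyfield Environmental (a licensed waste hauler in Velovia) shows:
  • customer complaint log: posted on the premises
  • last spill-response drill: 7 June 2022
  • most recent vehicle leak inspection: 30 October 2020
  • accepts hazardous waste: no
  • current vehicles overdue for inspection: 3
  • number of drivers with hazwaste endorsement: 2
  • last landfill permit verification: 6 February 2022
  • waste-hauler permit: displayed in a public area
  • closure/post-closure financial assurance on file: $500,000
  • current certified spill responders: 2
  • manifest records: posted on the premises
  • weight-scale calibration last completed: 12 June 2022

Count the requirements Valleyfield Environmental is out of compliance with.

1. manifest records present → met
2. weight-scale calibration 57 days ago vs limit 60 → met
3. vehicles overdue for inspection 3 ≤ 3 → met
4. landfill permit verification 183 days ago vs limit 365 → met
5. certified spill responders 2 ≥ 2 → met
6. vehicle leak inspection 647 days ago vs limit 730 → met
7. condition 'accepts hazardous waste' does not hold → requirement n/a → met
8. spill-response drill 62 days ago vs limit 90 → met
9. drivers with hazwaste endorsement 2 ≥ 2 → met
10. waste-hauler permit present → met
11. customer complaint log present → met
12. closure/post-closure financial assurance $500,000 < $575,000 → not met
Not met: 1 of 12

1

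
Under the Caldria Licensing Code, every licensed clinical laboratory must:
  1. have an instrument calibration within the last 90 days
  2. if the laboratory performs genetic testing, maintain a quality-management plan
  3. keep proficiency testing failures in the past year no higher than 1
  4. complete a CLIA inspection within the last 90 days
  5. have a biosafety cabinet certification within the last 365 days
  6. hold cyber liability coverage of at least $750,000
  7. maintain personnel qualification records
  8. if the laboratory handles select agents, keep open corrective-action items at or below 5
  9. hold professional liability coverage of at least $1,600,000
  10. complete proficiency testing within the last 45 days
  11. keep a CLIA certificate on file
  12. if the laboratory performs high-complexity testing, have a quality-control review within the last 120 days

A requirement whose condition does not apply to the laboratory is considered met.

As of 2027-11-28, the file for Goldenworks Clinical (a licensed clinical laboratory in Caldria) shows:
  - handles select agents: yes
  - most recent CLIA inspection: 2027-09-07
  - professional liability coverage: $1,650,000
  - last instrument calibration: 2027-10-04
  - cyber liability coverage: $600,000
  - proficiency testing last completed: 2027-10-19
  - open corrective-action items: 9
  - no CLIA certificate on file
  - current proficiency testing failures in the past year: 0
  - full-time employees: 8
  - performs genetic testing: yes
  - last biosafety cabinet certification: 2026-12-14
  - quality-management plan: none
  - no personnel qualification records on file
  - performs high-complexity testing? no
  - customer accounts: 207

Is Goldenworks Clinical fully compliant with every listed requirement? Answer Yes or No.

1. instrument calibration 55 days ago vs limit 90 → met
2. condition 'performs genetic testing' holds; quality-management plan absent → not met
3. proficiency testing failures in the past year 0 ≤ 1 → met
4. CLIA inspection 82 days ago vs limit 90 → met
5. biosafety cabinet certification 349 days ago vs limit 365 → met
6. cyber liability coverage $600,000 < $750,000 → not met
7. personnel qualification records absent → not met
8. condition 'handles select agents' holds; open corrective-action items 9 > 5 → not met
9. professional liability coverage $1,650,000 ≥ $1,600,000 → met
10. proficiency testing 40 days ago vs limit 45 → met
11. CLIA certificate absent → not met
12. condition 'performs high-complexity testing' does not hold → requirement n/a → met
Not met: 2, 6, 7, 8, 11

No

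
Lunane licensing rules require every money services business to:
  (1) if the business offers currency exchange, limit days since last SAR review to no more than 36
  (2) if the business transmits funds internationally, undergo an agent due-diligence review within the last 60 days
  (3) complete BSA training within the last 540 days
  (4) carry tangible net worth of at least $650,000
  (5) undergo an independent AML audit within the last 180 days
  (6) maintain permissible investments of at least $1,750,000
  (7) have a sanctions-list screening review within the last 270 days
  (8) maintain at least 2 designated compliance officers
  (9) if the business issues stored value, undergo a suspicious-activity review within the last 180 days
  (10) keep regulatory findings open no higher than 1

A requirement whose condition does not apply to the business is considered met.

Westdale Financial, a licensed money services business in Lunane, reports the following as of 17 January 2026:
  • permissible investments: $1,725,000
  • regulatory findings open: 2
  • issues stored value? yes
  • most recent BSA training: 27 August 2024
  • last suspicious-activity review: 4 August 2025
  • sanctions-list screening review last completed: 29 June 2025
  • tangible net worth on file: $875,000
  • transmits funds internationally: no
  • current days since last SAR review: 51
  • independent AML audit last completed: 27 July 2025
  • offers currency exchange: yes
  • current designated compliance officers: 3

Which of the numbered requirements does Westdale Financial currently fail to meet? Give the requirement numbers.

1. condition 'offers currency exchange' holds; days since last SAR review 51 > 36 → not met
2. condition 'transmits funds internationally' does not hold → requirement n/a → met
3. BSA training 508 days ago vs limit 540 → met
4. tangible net worth $875,000 ≥ $650,000 → met
5. independent AML audit 174 days ago vs limit 180 → met
6. permissible investments $1,725,000 < $1,750,000 → not met
7. sanctions-list screening review 202 days ago vs limit 270 → met
8. designated compliance officers 3 ≥ 2 → met
9. condition 'issues stored value' holds; suspicious-activity review 166 days ago vs limit 180 → met
10. regulatory findings open 2 > 1 → not met
Not met: 1, 6, 10

1, 6, 10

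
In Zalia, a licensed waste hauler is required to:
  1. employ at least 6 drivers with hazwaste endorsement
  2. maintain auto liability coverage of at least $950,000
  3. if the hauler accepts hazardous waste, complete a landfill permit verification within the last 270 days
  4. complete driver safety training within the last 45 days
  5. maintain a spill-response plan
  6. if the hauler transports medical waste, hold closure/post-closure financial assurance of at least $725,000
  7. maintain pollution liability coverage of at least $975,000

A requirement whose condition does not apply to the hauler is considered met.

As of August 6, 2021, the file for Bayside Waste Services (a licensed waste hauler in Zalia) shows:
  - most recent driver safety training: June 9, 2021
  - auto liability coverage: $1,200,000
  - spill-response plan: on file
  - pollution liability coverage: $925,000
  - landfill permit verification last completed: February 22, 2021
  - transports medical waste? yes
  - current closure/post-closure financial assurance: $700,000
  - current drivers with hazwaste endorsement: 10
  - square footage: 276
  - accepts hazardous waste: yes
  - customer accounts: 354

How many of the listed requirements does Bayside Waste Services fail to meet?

1. drivers with hazwaste endorsement 10 ≥ 6 → met
2. auto liability coverage $1,200,000 ≥ $950,000 → met
3. condition 'accepts hazardous waste' holds; landfill permit verification 165 days ago vs limit 270 → met
4. driver safety training 58 days ago vs limit 45 → not met
5. spill-response plan present → met
6. condition 'transports medical waste' holds; closure/post-closure financial assurance $700,000 < $725,000 → not met
7. pollution liability coverage $925,000 < $975,000 → not met
Not met: 3 of 7

3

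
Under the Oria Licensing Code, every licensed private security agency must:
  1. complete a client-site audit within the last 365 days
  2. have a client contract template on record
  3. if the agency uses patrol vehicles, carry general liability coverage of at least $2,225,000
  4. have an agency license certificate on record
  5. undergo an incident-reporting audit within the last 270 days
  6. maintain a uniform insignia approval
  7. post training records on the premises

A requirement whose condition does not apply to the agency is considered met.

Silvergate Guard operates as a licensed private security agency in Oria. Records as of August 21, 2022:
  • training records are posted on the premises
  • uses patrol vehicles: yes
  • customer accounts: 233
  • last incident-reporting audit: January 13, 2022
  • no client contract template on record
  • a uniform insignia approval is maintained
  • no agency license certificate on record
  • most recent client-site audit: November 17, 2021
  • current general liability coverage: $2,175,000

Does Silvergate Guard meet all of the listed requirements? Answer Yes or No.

No

1. client-site audit 277 days ago vs limit 365 → met
2. client contract template absent → not met
3. condition 'uses patrol vehicles' holds; general liability coverage $2,175,000 < $2,225,000 → not met
4. agency license certificate absent → not met
5. incident-reporting audit 220 days ago vs limit 270 → met
6. uniform insignia approval present → met
7. training records present → met
Not met: 2, 3, 4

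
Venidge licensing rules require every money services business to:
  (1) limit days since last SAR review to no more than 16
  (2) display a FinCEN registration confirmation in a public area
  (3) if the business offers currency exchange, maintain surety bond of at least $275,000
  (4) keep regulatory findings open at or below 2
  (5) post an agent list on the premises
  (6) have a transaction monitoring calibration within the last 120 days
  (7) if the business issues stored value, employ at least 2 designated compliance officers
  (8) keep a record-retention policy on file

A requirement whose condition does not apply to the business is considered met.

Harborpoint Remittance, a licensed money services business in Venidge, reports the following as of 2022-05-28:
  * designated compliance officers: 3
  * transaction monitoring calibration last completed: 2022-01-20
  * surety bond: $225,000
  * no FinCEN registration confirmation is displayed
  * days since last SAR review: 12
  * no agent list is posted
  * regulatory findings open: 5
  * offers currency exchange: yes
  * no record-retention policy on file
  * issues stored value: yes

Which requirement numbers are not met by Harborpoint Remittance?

2, 3, 4, 5, 6, 8

1. days since last SAR review 12 ≤ 16 → met
2. FinCEN registration confirmation absent → not met
3. condition 'offers currency exchange' holds; surety bond $225,000 < $275,000 → not met
4. regulatory findings open 5 > 2 → not met
5. agent list absent → not met
6. transaction monitoring calibration 128 days ago vs limit 120 → not met
7. condition 'issues stored value' holds; designated compliance officers 3 ≥ 2 → met
8. record-retention policy absent → not met
Not met: 2, 3, 4, 5, 6, 8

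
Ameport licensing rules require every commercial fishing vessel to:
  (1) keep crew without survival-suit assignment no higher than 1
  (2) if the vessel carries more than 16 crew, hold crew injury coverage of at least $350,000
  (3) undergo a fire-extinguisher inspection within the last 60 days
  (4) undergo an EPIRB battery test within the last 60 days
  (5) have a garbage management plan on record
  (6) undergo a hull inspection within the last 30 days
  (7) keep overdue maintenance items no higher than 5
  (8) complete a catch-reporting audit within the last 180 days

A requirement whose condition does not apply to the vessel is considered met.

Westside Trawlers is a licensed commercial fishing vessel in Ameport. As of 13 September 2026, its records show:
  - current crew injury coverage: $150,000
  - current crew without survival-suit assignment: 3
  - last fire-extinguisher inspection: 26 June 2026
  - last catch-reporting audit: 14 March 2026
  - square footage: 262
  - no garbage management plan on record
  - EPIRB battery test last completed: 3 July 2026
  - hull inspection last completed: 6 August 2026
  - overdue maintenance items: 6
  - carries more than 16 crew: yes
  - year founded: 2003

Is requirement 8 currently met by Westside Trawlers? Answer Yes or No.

No

8. catch-reporting audit 183 days ago vs limit 180 → not met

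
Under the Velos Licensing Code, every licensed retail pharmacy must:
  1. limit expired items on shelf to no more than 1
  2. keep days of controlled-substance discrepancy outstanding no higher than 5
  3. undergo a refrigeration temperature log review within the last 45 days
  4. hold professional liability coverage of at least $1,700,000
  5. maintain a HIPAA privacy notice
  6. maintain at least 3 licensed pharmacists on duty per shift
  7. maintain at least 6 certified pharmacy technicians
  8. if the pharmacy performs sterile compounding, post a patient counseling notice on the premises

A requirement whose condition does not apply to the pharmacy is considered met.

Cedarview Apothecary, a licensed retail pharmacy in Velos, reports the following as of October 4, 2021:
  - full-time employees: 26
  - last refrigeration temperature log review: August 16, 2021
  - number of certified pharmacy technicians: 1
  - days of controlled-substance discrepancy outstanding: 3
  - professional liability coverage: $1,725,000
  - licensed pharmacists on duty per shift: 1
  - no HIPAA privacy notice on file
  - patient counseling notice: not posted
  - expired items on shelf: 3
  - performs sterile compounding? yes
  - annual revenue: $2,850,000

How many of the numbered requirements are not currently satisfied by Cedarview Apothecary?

6

1. expired items on shelf 3 > 1 → not met
2. days of controlled-substance discrepancy outstanding 3 ≤ 5 → met
3. refrigeration temperature log review 49 days ago vs limit 45 → not met
4. professional liability coverage $1,725,000 ≥ $1,700,000 → met
5. HIPAA privacy notice absent → not met
6. licensed pharmacists on duty per shift 1 < 3 → not met
7. certified pharmacy technicians 1 < 6 → not met
8. condition 'performs sterile compounding' holds; patient counseling notice absent → not met
Not met: 6 of 8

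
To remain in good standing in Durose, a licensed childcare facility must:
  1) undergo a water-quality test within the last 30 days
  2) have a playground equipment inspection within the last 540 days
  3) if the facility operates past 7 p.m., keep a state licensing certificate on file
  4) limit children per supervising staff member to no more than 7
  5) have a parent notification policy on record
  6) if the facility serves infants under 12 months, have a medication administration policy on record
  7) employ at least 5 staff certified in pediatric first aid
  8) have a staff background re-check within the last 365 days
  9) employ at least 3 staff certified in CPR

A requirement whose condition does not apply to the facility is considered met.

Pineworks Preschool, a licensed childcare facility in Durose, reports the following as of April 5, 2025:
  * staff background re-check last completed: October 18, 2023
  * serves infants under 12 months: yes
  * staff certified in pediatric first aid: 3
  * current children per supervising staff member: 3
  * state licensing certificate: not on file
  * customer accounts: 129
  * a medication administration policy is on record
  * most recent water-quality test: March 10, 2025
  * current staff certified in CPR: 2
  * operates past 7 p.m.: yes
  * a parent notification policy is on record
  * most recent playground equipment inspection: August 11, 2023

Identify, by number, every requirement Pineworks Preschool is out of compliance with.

1. water-quality test 26 days ago vs limit 30 → met
2. playground equipment inspection 603 days ago vs limit 540 → not met
3. condition 'operates past 7 p.m.' holds; state licensing certificate absent → not met
4. children per supervising staff member 3 ≤ 7 → met
5. parent notification policy present → met
6. condition 'serves infants under 12 months' holds; medication administration policy present → met
7. staff certified in pediatric first aid 3 < 5 → not met
8. staff background re-check 535 days ago vs limit 365 → not met
9. staff certified in CPR 2 < 3 → not met
Not met: 2, 3, 7, 8, 9

2, 3, 7, 8, 9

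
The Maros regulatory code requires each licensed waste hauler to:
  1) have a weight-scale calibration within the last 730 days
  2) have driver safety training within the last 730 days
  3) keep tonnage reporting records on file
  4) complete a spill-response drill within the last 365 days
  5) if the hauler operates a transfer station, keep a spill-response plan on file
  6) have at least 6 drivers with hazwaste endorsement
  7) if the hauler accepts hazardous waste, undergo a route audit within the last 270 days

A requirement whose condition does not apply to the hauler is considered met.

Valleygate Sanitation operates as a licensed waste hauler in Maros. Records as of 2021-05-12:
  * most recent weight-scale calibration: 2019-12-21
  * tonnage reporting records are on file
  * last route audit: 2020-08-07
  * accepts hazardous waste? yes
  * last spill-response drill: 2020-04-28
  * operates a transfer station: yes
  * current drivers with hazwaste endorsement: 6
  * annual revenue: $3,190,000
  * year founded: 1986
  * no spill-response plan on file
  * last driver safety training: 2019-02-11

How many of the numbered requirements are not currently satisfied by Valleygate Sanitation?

4

1. weight-scale calibration 508 days ago vs limit 730 → met
2. driver safety training 821 days ago vs limit 730 → not met
3. tonnage reporting records present → met
4. spill-response drill 379 days ago vs limit 365 → not met
5. condition 'operates a transfer station' holds; spill-response plan absent → not met
6. drivers with hazwaste endorsement 6 ≥ 6 → met
7. condition 'accepts hazardous waste' holds; route audit 278 days ago vs limit 270 → not met
Not met: 4 of 7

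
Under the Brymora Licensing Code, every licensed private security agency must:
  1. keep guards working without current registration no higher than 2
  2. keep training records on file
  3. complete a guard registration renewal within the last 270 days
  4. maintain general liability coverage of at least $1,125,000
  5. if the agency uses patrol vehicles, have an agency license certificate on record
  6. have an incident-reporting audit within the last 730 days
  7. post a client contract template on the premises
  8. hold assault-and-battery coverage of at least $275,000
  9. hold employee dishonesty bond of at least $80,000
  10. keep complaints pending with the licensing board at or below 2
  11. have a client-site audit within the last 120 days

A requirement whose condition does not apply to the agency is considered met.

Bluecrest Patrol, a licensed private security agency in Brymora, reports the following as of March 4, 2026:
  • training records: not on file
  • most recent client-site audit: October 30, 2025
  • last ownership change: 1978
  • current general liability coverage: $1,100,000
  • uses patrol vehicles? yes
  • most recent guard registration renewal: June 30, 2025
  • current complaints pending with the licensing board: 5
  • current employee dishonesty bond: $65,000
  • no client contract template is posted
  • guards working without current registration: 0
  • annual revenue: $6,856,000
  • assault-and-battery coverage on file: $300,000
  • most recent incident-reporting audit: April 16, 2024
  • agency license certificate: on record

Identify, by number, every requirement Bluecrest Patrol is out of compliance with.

1. guards working without current registration 0 ≤ 2 → met
2. training records absent → not met
3. guard registration renewal 247 days ago vs limit 270 → met
4. general liability coverage $1,100,000 < $1,125,000 → not met
5. condition 'uses patrol vehicles' holds; agency license certificate present → met
6. incident-reporting audit 687 days ago vs limit 730 → met
7. client contract template absent → not met
8. assault-and-battery coverage $300,000 ≥ $275,000 → met
9. employee dishonesty bond $65,000 < $80,000 → not met
10. complaints pending with the licensing board 5 > 2 → not met
11. client-site audit 125 days ago vs limit 120 → not met
Not met: 2, 4, 7, 9, 10, 11

2, 4, 7, 9, 10, 11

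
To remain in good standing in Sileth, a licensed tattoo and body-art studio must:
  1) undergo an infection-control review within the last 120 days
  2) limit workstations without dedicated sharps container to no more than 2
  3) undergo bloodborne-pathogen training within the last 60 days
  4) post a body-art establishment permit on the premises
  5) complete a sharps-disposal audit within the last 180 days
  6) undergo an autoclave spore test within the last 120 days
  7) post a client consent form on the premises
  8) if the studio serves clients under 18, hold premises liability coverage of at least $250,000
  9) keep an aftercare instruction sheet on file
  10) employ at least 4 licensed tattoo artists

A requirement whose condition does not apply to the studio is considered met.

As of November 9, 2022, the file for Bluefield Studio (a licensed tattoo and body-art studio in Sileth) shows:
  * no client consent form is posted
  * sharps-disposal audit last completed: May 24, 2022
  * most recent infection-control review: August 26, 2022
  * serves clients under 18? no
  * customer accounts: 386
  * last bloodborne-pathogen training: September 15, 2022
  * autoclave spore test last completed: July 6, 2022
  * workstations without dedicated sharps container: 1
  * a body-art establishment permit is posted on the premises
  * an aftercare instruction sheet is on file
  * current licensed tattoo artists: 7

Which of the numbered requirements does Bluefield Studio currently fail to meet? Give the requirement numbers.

6, 7

1. infection-control review 75 days ago vs limit 120 → met
2. workstations without dedicated sharps container 1 ≤ 2 → met
3. bloodborne-pathogen training 55 days ago vs limit 60 → met
4. body-art establishment permit present → met
5. sharps-disposal audit 169 days ago vs limit 180 → met
6. autoclave spore test 126 days ago vs limit 120 → not met
7. client consent form absent → not met
8. condition 'serves clients under 18' does not hold → requirement n/a → met
9. aftercare instruction sheet present → met
10. licensed tattoo artists 7 ≥ 4 → met
Not met: 6, 7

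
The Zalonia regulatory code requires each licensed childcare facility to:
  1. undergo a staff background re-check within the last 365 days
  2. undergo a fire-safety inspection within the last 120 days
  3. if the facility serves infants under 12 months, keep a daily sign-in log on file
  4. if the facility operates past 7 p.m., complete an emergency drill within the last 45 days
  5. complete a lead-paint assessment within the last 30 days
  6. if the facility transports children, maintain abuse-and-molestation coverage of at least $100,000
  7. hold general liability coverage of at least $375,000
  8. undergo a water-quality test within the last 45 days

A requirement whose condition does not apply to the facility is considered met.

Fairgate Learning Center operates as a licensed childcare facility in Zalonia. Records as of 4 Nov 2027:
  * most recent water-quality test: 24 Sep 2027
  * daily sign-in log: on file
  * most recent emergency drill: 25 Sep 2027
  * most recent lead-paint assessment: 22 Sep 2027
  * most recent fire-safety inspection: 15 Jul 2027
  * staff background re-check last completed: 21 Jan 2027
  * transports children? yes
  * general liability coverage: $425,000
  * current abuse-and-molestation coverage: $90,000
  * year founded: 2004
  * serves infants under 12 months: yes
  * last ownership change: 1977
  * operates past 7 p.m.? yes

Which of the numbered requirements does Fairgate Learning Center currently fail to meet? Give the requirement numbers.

5, 6

1. staff background re-check 287 days ago vs limit 365 → met
2. fire-safety inspection 112 days ago vs limit 120 → met
3. condition 'serves infants under 12 months' holds; daily sign-in log present → met
4. condition 'operates past 7 p.m.' holds; emergency drill 40 days ago vs limit 45 → met
5. lead-paint assessment 43 days ago vs limit 30 → not met
6. condition 'transports children' holds; abuse-and-molestation coverage $90,000 < $100,000 → not met
7. general liability coverage $425,000 ≥ $375,000 → met
8. water-quality test 41 days ago vs limit 45 → met
Not met: 5, 6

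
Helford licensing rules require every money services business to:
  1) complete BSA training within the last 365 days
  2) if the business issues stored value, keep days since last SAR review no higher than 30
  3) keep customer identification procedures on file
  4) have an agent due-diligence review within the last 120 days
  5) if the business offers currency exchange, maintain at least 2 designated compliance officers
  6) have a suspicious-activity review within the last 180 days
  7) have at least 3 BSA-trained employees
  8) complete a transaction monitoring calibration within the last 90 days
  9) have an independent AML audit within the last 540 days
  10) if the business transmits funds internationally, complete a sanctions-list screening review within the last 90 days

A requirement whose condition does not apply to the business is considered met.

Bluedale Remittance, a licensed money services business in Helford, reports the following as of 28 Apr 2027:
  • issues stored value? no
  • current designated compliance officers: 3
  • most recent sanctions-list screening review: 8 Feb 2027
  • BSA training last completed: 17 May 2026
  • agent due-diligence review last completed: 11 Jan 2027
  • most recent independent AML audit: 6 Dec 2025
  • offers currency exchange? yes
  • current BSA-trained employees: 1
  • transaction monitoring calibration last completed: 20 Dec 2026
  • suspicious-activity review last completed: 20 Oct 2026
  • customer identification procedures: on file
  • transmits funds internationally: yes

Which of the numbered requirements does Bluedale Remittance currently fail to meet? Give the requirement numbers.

6, 7, 8

1. BSA training 346 days ago vs limit 365 → met
2. condition 'issues stored value' does not hold → requirement n/a → met
3. customer identification procedures present → met
4. agent due-diligence review 107 days ago vs limit 120 → met
5. condition 'offers currency exchange' holds; designated compliance officers 3 ≥ 2 → met
6. suspicious-activity review 190 days ago vs limit 180 → not met
7. BSA-trained employees 1 < 3 → not met
8. transaction monitoring calibration 129 days ago vs limit 90 → not met
9. independent AML audit 508 days ago vs limit 540 → met
10. condition 'transmits funds internationally' holds; sanctions-list screening review 79 days ago vs limit 90 → met
Not met: 6, 7, 8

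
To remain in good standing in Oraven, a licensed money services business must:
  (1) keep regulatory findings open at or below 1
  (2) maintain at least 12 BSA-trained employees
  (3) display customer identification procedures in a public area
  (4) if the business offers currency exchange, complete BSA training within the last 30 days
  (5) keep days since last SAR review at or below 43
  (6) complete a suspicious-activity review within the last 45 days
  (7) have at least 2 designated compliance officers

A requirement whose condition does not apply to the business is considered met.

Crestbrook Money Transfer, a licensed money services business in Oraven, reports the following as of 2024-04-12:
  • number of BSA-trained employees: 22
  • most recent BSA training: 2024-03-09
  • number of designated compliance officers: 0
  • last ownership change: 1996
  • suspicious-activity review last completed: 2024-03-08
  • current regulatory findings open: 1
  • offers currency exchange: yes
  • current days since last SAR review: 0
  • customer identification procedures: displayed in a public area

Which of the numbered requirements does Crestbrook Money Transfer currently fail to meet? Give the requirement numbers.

1. regulatory findings open 1 ≤ 1 → met
2. BSA-trained employees 22 ≥ 12 → met
3. customer identification procedures present → met
4. condition 'offers currency exchange' holds; BSA training 34 days ago vs limit 30 → not met
5. days since last SAR review 0 ≤ 43 → met
6. suspicious-activity review 35 days ago vs limit 45 → met
7. designated compliance officers 0 < 2 → not met
Not met: 4, 7

4, 7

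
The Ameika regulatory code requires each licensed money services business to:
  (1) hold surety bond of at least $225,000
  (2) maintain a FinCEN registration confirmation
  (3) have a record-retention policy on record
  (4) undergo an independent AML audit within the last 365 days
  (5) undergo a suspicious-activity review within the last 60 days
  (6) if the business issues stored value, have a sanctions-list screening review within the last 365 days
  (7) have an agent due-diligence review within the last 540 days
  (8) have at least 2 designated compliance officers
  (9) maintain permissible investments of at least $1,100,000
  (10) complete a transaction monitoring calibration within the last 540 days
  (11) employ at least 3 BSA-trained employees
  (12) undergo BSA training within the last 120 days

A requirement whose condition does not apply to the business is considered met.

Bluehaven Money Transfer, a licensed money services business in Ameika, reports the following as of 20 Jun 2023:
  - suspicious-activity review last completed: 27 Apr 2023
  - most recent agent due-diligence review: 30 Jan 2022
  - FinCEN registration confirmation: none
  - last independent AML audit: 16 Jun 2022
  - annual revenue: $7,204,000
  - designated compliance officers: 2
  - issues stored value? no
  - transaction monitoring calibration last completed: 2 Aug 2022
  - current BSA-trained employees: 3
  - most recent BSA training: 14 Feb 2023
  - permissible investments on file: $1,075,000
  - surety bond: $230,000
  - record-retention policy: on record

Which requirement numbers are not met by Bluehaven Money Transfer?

2, 4, 9, 12

1. surety bond $230,000 ≥ $225,000 → met
2. FinCEN registration confirmation absent → not met
3. record-retention policy present → met
4. independent AML audit 369 days ago vs limit 365 → not met
5. suspicious-activity review 54 days ago vs limit 60 → met
6. condition 'issues stored value' does not hold → requirement n/a → met
7. agent due-diligence review 506 days ago vs limit 540 → met
8. designated compliance officers 2 ≥ 2 → met
9. permissible investments $1,075,000 < $1,100,000 → not met
10. transaction monitoring calibration 322 days ago vs limit 540 → met
11. BSA-trained employees 3 ≥ 3 → met
12. BSA training 126 days ago vs limit 120 → not met
Not met: 2, 4, 9, 12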